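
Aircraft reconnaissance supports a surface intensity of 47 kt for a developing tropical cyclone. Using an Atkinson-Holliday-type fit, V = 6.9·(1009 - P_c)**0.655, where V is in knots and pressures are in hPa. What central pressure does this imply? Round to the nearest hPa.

990 hPa

ΔP = (V / 6.9)^(1/0.655) = (47/6.9)^1.527.
47/6.9 = 6.812; 6.812^1.527 ≈ 18.71 hPa.
P_c = 1009 − 18.71 = 990.29 ≈ 990 hPa.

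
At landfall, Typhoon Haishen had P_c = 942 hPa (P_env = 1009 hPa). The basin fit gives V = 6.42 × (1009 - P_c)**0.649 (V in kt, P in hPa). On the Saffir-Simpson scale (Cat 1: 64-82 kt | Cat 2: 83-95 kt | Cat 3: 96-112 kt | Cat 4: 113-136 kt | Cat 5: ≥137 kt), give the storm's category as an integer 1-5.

ΔP = 1009 − 942 = 67 hPa.
V ≈ 6.42 × 67^0.649 = 6.42 × 15.32 ≈ 98 kt.
98 kt falls in the Category 3 band.

3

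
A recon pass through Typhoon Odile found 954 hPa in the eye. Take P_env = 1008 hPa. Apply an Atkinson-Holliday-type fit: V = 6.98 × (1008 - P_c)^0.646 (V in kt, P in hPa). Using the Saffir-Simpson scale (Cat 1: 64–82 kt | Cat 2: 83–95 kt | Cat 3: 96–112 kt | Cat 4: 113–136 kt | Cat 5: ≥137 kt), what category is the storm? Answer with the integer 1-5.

2

ΔP = 1008 − 954 = 54 hPa.
V ≈ 6.98 × 54^0.646 = 6.98 × 13.16 ≈ 92 kt.
92 kt falls in the Category 2 band.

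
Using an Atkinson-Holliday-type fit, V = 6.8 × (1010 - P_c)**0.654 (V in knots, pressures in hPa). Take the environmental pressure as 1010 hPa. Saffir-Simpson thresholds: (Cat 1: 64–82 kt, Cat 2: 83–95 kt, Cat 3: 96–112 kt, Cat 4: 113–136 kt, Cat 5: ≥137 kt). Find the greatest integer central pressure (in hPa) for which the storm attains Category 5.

911 hPa

Category 5 begins at V = 137 kt.
Required ΔP = (137/6.8)^(1/0.654) = 20.147^1.529 ≈ 98.68 hPa.
P_c ≤ 1010 − 98.68 = 911.32, so the highest integer P_c is 911 hPa.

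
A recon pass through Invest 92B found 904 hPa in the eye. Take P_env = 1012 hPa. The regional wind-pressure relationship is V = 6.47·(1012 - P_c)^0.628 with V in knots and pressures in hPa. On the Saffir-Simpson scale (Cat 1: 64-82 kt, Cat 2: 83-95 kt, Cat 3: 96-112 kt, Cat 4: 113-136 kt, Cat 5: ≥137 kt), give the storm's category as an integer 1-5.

ΔP = 1012 − 904 = 108 hPa.
V ≈ 6.47 × 108^0.628 = 6.47 × 18.92 ≈ 122 kt.
122 kt falls in the Category 4 band.

4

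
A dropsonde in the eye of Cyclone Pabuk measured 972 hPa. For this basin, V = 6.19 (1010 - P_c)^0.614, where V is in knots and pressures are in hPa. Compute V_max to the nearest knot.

58 kt

ΔP = 1010 − 972 = 38 hPa.
38^0.614 ≈ 9.332.
V ≈ 6.19 × 9.332 ≈ 57.8 kt.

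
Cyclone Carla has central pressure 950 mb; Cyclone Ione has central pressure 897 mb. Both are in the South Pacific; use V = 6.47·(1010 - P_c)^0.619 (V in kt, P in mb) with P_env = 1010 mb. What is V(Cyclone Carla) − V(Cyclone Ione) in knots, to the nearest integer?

Cyclone Carla: ΔP = 60; V ≈ 6.47 × 60^0.619 ≈ 81.58 kt.
Cyclone Ione: ΔP = 113; V ≈ 6.47 × 113^0.619 ≈ 120.71 kt.
Difference ≈ 81.58 − 120.71 = -39.13 → -39 kt.

-39 kt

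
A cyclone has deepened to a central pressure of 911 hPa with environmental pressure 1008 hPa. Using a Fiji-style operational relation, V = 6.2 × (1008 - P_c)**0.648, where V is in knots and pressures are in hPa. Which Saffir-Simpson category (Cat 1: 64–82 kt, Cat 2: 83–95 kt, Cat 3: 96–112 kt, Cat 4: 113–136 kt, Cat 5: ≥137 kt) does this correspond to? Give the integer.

ΔP = 1008 − 911 = 97 hPa.
V ≈ 6.2 × 97^0.648 = 6.2 × 19.38 ≈ 120 kt.
120 kt falls in the Category 4 band.

4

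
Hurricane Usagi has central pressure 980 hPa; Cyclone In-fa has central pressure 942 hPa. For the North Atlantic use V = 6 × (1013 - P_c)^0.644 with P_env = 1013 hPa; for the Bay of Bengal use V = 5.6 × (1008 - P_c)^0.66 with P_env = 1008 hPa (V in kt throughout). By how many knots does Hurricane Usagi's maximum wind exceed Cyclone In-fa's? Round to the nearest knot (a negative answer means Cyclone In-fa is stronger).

Hurricane Usagi: ΔP = 33; V ≈ 6 × 33^0.644 ≈ 57.03 kt.
Cyclone In-fa: ΔP = 66; V ≈ 5.6 × 66^0.66 ≈ 88.94 kt.
Difference ≈ 57.03 − 88.94 = -31.91 → -32 kt.

-32 kt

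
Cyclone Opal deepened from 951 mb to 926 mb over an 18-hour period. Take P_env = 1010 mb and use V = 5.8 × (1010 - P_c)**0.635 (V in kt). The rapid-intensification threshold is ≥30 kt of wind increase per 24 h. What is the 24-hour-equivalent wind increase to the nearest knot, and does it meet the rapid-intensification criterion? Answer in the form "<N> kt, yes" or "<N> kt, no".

26 kt, no

V₁: ΔP = 59, V ≈ 5.8 × 59^0.635 ≈ 77.25 kt.
V₂: ΔP = 84, V ≈ 5.8 × 84^0.635 ≈ 96.68 kt.
ΔV over 18 h = 19.43 kt → 24 h equivalent = 19.43 × 24/18 ≈ 25.91 kt.
26 kt < 30 kt ⇒ not rapid intensification.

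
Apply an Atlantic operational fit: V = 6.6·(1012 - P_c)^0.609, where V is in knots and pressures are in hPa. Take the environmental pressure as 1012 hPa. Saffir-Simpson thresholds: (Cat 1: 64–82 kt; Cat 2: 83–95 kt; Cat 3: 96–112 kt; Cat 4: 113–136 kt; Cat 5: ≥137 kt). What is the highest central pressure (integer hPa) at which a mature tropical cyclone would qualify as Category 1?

Category 1 begins at V = 64 kt.
Required ΔP = (64/6.6)^(1/0.609) = 9.697^1.642 ≈ 41.70 hPa.
P_c ≤ 1012 − 41.70 = 970.30, so the highest integer P_c is 970 hPa.

970 hPa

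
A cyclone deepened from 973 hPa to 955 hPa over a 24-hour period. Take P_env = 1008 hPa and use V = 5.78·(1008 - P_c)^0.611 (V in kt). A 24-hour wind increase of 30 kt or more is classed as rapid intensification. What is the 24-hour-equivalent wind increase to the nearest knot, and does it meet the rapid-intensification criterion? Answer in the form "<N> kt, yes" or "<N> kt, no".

V₁: ΔP = 35, V ≈ 5.78 × 35^0.611 ≈ 50.74 kt.
V₂: ΔP = 53, V ≈ 5.78 × 53^0.611 ≈ 65.38 kt.
ΔV over 24 h = 14.64 kt → 24 h equivalent = 14.64 × 24/24 ≈ 14.64 kt.
15 kt < 30 kt ⇒ not rapid intensification.

15 kt, no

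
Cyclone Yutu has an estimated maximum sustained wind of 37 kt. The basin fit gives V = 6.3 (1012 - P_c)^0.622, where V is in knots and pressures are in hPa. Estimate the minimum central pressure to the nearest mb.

995 mb

ΔP = (V / 6.3)^(1/0.622) = (37/6.3)^1.608.
37/6.3 = 5.873; 5.873^1.608 ≈ 17.22 mb.
P_c = 1012 − 17.22 = 994.78 ≈ 995 mb.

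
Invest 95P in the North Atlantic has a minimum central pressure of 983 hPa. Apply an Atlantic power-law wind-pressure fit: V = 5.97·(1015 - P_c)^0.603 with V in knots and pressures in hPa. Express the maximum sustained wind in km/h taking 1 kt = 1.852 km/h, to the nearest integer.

ΔP = 1015 − 983 = 32 hPa.
V ≈ 5.97 × 32^0.603 = 5.97 × 8.084 ≈ 48.259 kt.
48.259 × 1.852 ≈ 89.38 km/h → 89 km/h.

89 km/h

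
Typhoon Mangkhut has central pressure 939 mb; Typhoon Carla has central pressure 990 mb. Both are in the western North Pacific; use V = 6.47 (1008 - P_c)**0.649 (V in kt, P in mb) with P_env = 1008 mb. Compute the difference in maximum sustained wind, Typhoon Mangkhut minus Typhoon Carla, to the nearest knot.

59 kt

Typhoon Mangkhut: ΔP = 69; V ≈ 6.47 × 69^0.649 ≈ 101.00 kt.
Typhoon Carla: ΔP = 18; V ≈ 6.47 × 18^0.649 ≈ 42.23 kt.
Difference ≈ 101.00 − 42.23 = 58.77 → 59 kt.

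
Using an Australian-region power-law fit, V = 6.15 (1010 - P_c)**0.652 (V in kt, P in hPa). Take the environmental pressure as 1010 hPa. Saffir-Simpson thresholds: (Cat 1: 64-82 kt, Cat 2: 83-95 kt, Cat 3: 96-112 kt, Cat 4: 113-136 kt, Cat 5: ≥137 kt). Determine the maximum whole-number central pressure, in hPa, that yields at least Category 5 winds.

893 hPa

Category 5 begins at V = 137 kt.
Required ΔP = (137/6.15)^(1/0.652) = 22.276^1.534 ≈ 116.75 hPa.
P_c ≤ 1010 − 116.75 = 893.25, so the highest integer P_c is 893 hPa.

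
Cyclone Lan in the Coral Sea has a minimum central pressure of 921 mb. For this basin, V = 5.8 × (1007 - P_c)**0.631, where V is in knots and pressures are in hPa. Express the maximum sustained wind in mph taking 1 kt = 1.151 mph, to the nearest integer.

ΔP = 1007 − 921 = 86 mb.
V ≈ 5.8 × 86^0.631 = 5.8 × 16.621 ≈ 96.404 kt.
96.404 × 1.151 ≈ 110.96 mph → 111 mph.

111 mph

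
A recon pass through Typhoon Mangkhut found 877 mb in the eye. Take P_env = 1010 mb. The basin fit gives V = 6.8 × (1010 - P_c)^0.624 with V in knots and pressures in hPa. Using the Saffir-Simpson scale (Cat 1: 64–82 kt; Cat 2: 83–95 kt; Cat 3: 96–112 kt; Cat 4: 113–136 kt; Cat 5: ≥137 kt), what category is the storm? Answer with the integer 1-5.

5

ΔP = 1010 − 877 = 133 mb.
V ≈ 6.8 × 133^0.624 = 6.8 × 21.15 ≈ 144 kt.
144 kt falls in the Category 5 band.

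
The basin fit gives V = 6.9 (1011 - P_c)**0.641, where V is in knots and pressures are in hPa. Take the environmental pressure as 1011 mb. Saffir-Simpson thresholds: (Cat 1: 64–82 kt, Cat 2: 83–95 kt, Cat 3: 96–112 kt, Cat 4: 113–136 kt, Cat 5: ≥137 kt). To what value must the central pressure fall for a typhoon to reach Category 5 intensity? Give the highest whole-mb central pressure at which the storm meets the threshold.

Category 5 begins at V = 137 kt.
Required ΔP = (137/6.9)^(1/0.641) = 19.855^1.560 ≈ 105.87 mb.
P_c ≤ 1011 − 105.87 = 905.13, so the highest integer P_c is 905 mb.

905 mb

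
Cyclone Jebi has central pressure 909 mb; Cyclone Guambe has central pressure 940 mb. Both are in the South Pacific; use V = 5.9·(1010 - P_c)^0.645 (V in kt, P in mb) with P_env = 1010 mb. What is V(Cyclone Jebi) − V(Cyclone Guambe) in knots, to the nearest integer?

24 kt

Cyclone Jebi: ΔP = 101; V ≈ 5.9 × 101^0.645 ≈ 115.78 kt.
Cyclone Guambe: ΔP = 70; V ≈ 5.9 × 70^0.645 ≈ 91.40 kt.
Difference ≈ 115.78 − 91.40 = 24.38 → 24 kt.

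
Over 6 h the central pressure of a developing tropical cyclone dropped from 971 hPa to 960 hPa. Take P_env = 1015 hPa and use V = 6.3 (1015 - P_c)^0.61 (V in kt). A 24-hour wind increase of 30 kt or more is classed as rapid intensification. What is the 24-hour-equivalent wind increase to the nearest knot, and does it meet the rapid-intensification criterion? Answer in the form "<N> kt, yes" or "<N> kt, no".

37 kt, yes

V₁: ΔP = 44, V ≈ 6.3 × 44^0.61 ≈ 63.36 kt.
V₂: ΔP = 55, V ≈ 6.3 × 55^0.61 ≈ 72.60 kt.
ΔV over 6 h = 9.24 kt → 24 h equivalent = 9.24 × 24/6 ≈ 36.96 kt.
37 kt ≥ 30 kt ⇒ rapid intensification.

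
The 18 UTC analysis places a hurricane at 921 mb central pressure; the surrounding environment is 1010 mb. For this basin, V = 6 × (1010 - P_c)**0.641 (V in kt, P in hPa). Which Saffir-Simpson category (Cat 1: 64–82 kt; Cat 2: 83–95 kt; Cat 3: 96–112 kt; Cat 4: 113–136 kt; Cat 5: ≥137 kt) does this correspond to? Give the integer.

ΔP = 1010 − 921 = 89 mb.
V ≈ 6 × 89^0.641 = 6 × 17.76 ≈ 107 kt.
107 kt falls in the Category 3 band.

3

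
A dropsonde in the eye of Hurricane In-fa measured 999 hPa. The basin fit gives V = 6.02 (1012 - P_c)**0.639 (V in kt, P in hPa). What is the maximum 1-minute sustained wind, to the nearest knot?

31 kt

ΔP = 1012 − 999 = 13 hPa.
13^0.639 ≈ 5.150.
V ≈ 6.02 × 5.150 ≈ 31.0 kt.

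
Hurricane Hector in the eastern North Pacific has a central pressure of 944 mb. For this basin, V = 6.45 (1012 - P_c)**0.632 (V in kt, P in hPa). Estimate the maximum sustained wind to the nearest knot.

93 kt

ΔP = 1012 − 944 = 68 mb.
68^0.632 ≈ 14.393.
V ≈ 6.45 × 14.393 ≈ 92.8 kt.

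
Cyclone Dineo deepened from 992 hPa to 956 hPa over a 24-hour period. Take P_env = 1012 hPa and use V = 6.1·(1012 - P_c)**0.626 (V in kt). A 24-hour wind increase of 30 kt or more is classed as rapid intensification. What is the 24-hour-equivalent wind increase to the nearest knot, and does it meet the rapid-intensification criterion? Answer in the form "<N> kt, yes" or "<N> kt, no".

V₁: ΔP = 20, V ≈ 6.1 × 20^0.626 ≈ 39.79 kt.
V₂: ΔP = 56, V ≈ 6.1 × 56^0.626 ≈ 75.80 kt.
ΔV over 24 h = 36.01 kt → 24 h equivalent = 36.01 × 24/24 ≈ 36.01 kt.
36 kt ≥ 30 kt ⇒ rapid intensification.

36 kt, yes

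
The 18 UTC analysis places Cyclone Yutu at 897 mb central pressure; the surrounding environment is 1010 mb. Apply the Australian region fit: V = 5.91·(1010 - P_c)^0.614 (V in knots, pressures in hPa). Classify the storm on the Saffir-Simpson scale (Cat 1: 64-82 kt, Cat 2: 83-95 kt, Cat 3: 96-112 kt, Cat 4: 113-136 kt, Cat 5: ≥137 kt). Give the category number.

3

ΔP = 1010 − 897 = 113 mb.
V ≈ 5.91 × 113^0.614 = 5.91 × 18.22 ≈ 108 kt.
108 kt falls in the Category 3 band.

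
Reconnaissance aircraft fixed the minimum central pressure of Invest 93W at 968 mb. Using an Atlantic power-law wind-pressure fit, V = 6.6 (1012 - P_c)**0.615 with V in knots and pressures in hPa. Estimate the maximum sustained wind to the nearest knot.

68 kt

ΔP = 1012 − 968 = 44 mb.
44^0.615 ≈ 10.250.
V ≈ 6.6 × 10.250 ≈ 67.6 kt.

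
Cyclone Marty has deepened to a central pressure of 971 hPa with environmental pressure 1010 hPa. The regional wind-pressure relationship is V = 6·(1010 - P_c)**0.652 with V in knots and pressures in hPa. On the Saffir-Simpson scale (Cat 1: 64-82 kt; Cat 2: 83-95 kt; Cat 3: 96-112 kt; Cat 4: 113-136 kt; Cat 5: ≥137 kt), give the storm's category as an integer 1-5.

ΔP = 1010 − 971 = 39 hPa.
V ≈ 6 × 39^0.652 = 6 × 10.90 ≈ 65 kt.
65 kt falls in the Category 1 band.

1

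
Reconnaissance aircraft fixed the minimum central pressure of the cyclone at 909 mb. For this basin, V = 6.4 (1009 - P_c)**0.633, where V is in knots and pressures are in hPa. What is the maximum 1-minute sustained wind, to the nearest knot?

118 kt

ΔP = 1009 − 909 = 100 mb.
100^0.633 ≈ 18.450.
V ≈ 6.4 × 18.450 ≈ 118.1 kt.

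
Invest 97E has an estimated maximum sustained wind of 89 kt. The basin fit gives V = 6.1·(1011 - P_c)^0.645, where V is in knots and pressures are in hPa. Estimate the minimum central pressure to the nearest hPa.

ΔP = (V / 6.1)^(1/0.645) = (89/6.1)^1.550.
89/6.1 = 14.590; 14.590^1.550 ≈ 63.79 hPa.
P_c = 1011 − 63.79 = 947.21 ≈ 947 hPa.

947 hPa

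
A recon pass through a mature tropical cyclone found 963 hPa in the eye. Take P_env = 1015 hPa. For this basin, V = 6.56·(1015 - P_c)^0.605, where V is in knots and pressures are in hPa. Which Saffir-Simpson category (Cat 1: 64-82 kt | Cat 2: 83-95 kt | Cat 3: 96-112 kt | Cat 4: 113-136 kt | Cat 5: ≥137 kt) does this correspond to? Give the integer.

1

ΔP = 1015 − 963 = 52 hPa.
V ≈ 6.56 × 52^0.605 = 6.56 × 10.92 ≈ 72 kt.
72 kt falls in the Category 1 band.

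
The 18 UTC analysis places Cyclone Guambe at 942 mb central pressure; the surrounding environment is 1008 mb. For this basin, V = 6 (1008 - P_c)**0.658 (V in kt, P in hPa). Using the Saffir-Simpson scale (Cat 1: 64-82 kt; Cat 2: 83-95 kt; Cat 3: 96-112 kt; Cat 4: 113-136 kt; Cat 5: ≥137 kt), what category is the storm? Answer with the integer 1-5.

ΔP = 1008 − 942 = 66 mb.
V ≈ 6 × 66^0.658 = 6 × 15.75 ≈ 94 kt.
94 kt falls in the Category 2 band.

2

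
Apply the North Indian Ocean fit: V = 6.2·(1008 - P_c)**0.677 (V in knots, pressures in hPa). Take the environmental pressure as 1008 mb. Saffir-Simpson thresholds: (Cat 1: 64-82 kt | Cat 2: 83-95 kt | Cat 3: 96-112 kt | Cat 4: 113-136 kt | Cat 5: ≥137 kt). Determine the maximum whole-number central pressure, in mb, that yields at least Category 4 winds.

Category 4 begins at V = 113 kt.
Required ΔP = (113/6.2)^(1/0.677) = 18.226^1.477 ≈ 72.81 mb.
P_c ≤ 1008 − 72.81 = 935.19, so the highest integer P_c is 935 mb.

935 mb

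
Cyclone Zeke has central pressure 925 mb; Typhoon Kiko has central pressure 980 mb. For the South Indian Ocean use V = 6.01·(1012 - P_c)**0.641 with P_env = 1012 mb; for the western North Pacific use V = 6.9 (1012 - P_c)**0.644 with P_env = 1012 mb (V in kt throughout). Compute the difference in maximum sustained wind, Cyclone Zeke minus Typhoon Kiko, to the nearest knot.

Cyclone Zeke: ΔP = 87; V ≈ 6.01 × 87^0.641 ≈ 105.22 kt.
Typhoon Kiko: ΔP = 32; V ≈ 6.9 × 32^0.644 ≈ 64.29 kt.
Difference ≈ 105.22 − 64.29 = 40.93 → 41 kt.

41 kt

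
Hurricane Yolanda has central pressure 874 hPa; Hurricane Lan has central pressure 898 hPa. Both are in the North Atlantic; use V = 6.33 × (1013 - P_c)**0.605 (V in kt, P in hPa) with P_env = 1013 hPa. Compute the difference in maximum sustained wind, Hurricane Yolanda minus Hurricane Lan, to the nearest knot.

14 kt

Hurricane Yolanda: ΔP = 139; V ≈ 6.33 × 139^0.605 ≈ 125.29 kt.
Hurricane Lan: ΔP = 115; V ≈ 6.33 × 115^0.605 ≈ 111.72 kt.
Difference ≈ 125.29 − 111.72 = 13.57 → 14 kt.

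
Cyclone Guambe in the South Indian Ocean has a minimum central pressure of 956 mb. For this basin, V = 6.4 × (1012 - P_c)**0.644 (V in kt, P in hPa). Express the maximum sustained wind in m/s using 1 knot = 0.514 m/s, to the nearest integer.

44 m/s

ΔP = 1012 − 956 = 56 mb.
V ≈ 6.4 × 56^0.644 = 6.4 × 13.361 ≈ 85.509 kt.
85.509 × 0.514 ≈ 43.95 m/s → 44 m/s.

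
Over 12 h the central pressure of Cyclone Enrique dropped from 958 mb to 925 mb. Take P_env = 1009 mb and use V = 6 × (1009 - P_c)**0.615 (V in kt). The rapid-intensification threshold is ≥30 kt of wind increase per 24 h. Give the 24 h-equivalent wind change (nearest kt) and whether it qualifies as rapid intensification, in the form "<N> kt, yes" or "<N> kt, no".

48 kt, yes

V₁: ΔP = 51, V ≈ 6 × 51^0.615 ≈ 67.35 kt.
V₂: ΔP = 84, V ≈ 6 × 84^0.615 ≈ 91.53 kt.
ΔV over 12 h = 24.18 kt → 24 h equivalent = 24.18 × 24/12 ≈ 48.36 kt.
48 kt ≥ 30 kt ⇒ rapid intensification.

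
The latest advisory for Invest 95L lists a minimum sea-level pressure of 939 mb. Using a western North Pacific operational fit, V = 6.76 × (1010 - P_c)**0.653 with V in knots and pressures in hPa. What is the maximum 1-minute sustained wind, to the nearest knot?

ΔP = 1010 − 939 = 71 mb.
71^0.653 ≈ 16.176.
V ≈ 6.76 × 16.176 ≈ 109.3 kt.

109 kt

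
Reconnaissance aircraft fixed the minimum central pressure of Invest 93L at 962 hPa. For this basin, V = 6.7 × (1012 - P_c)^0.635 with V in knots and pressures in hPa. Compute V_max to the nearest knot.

80 kt

ΔP = 1012 − 962 = 50 hPa.
50^0.635 ≈ 11.991.
V ≈ 6.7 × 11.991 ≈ 80.3 kt.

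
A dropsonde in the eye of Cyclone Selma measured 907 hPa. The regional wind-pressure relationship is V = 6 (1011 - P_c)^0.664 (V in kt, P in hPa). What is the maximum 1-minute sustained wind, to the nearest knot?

ΔP = 1011 − 907 = 104 hPa.
104^0.664 ≈ 21.843.
V ≈ 6 × 21.843 ≈ 131.1 kt.

131 kt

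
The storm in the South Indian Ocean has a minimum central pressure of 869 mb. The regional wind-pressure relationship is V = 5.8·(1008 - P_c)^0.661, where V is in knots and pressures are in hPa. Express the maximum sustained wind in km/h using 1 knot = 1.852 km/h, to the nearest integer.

280 km/h

ΔP = 1008 − 869 = 139 mb.
V ≈ 5.8 × 139^0.661 = 5.8 × 26.094 ≈ 151.342 kt.
151.342 × 1.852 ≈ 280.29 km/h → 280 km/h.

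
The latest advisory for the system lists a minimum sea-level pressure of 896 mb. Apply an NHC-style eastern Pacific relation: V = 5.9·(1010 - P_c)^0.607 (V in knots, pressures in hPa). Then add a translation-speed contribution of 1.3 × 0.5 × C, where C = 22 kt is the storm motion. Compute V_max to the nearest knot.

ΔP = 1010 − 896 = 114 mb.
114^0.607 ≈ 17.723.
V ≈ 5.9 × 17.723 ≈ 104.6 kt.
Translation term: 1.3 × 0.5 × 22 = 14.3 kt.
Corrected V ≈ 118.9 kt → 119 kt.

119 kt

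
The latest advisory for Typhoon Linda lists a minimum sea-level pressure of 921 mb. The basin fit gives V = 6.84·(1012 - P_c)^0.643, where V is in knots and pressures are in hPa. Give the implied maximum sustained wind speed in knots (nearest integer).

124 kt

ΔP = 1012 − 921 = 91 mb.
91^0.643 ≈ 18.183.
V ≈ 6.84 × 18.183 ≈ 124.4 kt.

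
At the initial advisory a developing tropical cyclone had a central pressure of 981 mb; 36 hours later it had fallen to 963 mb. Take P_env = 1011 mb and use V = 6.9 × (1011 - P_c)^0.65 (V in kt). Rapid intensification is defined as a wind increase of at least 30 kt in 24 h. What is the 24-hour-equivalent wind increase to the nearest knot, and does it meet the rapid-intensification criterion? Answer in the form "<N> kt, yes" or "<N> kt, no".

15 kt, no

V₁: ΔP = 30, V ≈ 6.9 × 30^0.65 ≈ 62.95 kt.
V₂: ΔP = 48, V ≈ 6.9 × 48^0.65 ≈ 85.44 kt.
ΔV over 36 h = 22.49 kt → 24 h equivalent = 22.49 × 24/36 ≈ 14.99 kt.
15 kt < 30 kt ⇒ not rapid intensification.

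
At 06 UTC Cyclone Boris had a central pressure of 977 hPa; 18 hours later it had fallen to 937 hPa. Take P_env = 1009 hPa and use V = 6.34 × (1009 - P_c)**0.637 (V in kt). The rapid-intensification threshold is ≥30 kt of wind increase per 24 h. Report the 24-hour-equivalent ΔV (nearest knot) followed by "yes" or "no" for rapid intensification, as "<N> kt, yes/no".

V₁: ΔP = 32, V ≈ 6.34 × 32^0.637 ≈ 57.66 kt.
V₂: ΔP = 72, V ≈ 6.34 × 72^0.637 ≈ 96.65 kt.
ΔV over 18 h = 38.99 kt → 24 h equivalent = 38.99 × 24/18 ≈ 51.99 kt.
52 kt ≥ 30 kt ⇒ rapid intensification.

52 kt, yes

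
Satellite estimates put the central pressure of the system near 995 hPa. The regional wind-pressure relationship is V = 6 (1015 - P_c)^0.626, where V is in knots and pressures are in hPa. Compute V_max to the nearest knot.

39 kt

ΔP = 1015 − 995 = 20 hPa.
20^0.626 ≈ 6.523.
V ≈ 6 × 6.523 ≈ 39.1 kt.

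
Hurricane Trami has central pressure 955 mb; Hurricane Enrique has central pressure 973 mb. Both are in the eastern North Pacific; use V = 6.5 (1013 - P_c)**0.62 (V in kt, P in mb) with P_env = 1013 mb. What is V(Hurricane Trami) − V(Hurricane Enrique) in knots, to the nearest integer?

Hurricane Trami: ΔP = 58; V ≈ 6.5 × 58^0.62 ≈ 80.58 kt.
Hurricane Enrique: ΔP = 40; V ≈ 6.5 × 40^0.62 ≈ 64.00 kt.
Difference ≈ 80.58 − 64.00 = 16.58 → 17 kt.

17 kt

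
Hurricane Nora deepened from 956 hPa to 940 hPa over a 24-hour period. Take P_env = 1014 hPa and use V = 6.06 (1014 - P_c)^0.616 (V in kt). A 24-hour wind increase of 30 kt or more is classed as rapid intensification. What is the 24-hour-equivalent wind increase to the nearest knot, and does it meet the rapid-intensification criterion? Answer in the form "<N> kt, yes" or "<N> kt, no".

V₁: ΔP = 58, V ≈ 6.06 × 58^0.616 ≈ 73.92 kt.
V₂: ΔP = 74, V ≈ 6.06 × 74^0.616 ≈ 85.89 kt.
ΔV over 24 h = 11.97 kt → 24 h equivalent = 11.97 × 24/24 ≈ 11.97 kt.
12 kt < 30 kt ⇒ not rapid intensification.

12 kt, no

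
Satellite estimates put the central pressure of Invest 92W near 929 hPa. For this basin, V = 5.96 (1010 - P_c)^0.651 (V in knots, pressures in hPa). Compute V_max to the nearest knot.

104 kt

ΔP = 1010 − 929 = 81 hPa.
81^0.651 ≈ 17.475.
V ≈ 5.96 × 17.475 ≈ 104.2 kt.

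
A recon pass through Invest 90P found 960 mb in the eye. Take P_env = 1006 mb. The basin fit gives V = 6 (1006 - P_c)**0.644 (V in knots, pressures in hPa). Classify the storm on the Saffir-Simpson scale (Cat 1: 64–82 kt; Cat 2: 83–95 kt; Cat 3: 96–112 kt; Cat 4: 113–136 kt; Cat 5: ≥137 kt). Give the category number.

1

ΔP = 1006 − 960 = 46 mb.
V ≈ 6 × 46^0.644 = 6 × 11.77 ≈ 71 kt.
71 kt falls in the Category 1 band.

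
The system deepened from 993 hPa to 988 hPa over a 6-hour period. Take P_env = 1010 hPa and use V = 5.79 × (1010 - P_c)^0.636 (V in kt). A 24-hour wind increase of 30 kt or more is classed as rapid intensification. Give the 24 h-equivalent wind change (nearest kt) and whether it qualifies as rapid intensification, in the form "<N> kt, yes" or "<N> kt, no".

V₁: ΔP = 17, V ≈ 5.79 × 17^0.636 ≈ 35.09 kt.
V₂: ΔP = 22, V ≈ 5.79 × 22^0.636 ≈ 41.35 kt.
ΔV over 6 h = 6.26 kt → 24 h equivalent = 6.26 × 24/6 ≈ 25.04 kt.
25 kt < 30 kt ⇒ not rapid intensification.

25 kt, no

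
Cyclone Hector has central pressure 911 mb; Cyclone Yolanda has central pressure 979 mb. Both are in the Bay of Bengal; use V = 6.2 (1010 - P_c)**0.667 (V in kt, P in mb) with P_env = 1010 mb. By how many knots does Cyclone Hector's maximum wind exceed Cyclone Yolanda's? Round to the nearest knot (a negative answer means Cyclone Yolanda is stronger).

Cyclone Hector: ΔP = 99; V ≈ 6.2 × 99^0.667 ≈ 132.89 kt.
Cyclone Yolanda: ΔP = 31; V ≈ 6.2 × 31^0.667 ≈ 61.25 kt.
Difference ≈ 132.89 − 61.25 = 71.64 → 72 kt.

72 kt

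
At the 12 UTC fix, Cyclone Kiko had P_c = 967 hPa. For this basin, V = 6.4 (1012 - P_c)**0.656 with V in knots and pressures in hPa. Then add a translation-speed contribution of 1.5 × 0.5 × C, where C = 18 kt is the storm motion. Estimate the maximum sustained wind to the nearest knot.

ΔP = 1012 − 967 = 45 hPa.
45^0.656 ≈ 12.148.
V ≈ 6.4 × 12.148 ≈ 77.7 kt.
Translation term: 1.5 × 0.5 × 18 = 13.5 kt.
Corrected V ≈ 91.2 kt → 91 kt.

91 kt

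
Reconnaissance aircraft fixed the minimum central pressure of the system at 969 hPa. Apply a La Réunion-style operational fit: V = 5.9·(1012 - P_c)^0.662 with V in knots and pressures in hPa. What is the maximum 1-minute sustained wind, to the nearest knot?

71 kt

ΔP = 1012 − 969 = 43 hPa.
43^0.662 ≈ 12.060.
V ≈ 5.9 × 12.060 ≈ 71.2 kt.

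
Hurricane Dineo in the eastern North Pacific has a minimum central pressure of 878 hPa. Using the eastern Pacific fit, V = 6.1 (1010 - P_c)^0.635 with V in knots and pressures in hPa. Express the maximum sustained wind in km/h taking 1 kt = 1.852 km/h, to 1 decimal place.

250.9 km/h

ΔP = 1010 − 878 = 132 hPa.
V ≈ 6.1 × 132^0.635 = 6.1 × 22.211 ≈ 135.486 kt.
135.486 × 1.852 ≈ 250.92 km/h → 250.9 km/h.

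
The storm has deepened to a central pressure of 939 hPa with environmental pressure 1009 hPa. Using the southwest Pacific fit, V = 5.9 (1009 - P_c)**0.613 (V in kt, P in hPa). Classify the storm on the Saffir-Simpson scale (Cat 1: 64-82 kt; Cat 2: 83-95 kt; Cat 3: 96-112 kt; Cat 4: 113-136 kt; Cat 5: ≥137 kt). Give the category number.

1

ΔP = 1009 − 939 = 70 hPa.
V ≈ 5.9 × 70^0.613 = 5.9 × 13.52 ≈ 80 kt.
80 kt falls in the Category 1 band.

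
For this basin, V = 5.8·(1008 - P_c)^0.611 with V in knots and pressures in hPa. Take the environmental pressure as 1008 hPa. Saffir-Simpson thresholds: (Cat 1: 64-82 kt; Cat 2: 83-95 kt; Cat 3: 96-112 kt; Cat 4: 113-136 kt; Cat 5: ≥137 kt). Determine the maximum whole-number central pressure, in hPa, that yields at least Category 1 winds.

957 hPa

Category 1 begins at V = 64 kt.
Required ΔP = (64/5.8)^(1/0.611) = 11.034^1.637 ≈ 50.89 hPa.
P_c ≤ 1008 − 50.89 = 957.11, so the highest integer P_c is 957 hPa.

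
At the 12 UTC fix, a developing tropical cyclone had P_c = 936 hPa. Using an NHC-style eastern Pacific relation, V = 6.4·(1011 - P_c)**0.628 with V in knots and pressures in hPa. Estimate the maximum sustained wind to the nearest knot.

ΔP = 1011 − 936 = 75 hPa.
75^0.628 ≈ 15.050.
V ≈ 6.4 × 15.050 ≈ 96.3 kt.

96 kt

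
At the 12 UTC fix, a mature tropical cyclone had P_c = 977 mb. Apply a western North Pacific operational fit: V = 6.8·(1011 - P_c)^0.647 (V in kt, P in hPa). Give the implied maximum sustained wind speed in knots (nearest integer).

67 kt

ΔP = 1011 − 977 = 34 mb.
34^0.647 ≈ 9.792.
V ≈ 6.8 × 9.792 ≈ 66.6 kt.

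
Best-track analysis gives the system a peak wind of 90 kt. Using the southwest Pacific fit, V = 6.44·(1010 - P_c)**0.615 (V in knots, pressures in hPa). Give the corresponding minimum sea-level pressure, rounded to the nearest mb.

937 mb

ΔP = (V / 6.44)^(1/0.615) = (90/6.44)^1.626.
90/6.44 = 13.975; 13.975^1.626 ≈ 72.84 mb.
P_c = 1010 − 72.84 = 937.16 ≈ 937 mb.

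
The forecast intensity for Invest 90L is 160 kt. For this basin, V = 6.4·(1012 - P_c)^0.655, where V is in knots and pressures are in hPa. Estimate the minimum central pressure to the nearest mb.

876 mb

ΔP = (V / 6.4)^(1/0.655) = (160/6.4)^1.527.
160/6.4 = 25.000; 25.000^1.527 ≈ 136.23 mb.
P_c = 1012 − 136.23 = 875.77 ≈ 876 mb.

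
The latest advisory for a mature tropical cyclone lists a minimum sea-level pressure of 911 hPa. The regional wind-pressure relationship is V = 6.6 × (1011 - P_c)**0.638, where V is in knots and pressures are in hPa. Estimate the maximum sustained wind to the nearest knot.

ΔP = 1011 − 911 = 100 hPa.
100^0.638 ≈ 18.880.
V ≈ 6.6 × 18.880 ≈ 124.6 kt.

125 kt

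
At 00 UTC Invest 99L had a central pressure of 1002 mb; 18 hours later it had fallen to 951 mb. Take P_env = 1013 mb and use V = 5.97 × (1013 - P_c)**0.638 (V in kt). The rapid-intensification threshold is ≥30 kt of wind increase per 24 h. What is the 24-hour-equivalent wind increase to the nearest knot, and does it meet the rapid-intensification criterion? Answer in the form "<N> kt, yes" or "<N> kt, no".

V₁: ΔP = 11, V ≈ 5.97 × 11^0.638 ≈ 27.57 kt.
V₂: ΔP = 62, V ≈ 5.97 × 62^0.638 ≈ 83.08 kt.
ΔV over 18 h = 55.51 kt → 24 h equivalent = 55.51 × 24/18 ≈ 74.01 kt.
74 kt ≥ 30 kt ⇒ rapid intensification.

74 kt, yes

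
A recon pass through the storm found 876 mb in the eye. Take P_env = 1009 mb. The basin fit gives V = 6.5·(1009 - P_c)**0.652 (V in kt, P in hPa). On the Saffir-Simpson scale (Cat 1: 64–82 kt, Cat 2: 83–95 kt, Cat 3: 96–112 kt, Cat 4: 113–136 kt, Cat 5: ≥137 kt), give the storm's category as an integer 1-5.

5

ΔP = 1009 − 876 = 133 mb.
V ≈ 6.5 × 133^0.652 = 6.5 × 24.25 ≈ 158 kt.
158 kt falls in the Category 5 band.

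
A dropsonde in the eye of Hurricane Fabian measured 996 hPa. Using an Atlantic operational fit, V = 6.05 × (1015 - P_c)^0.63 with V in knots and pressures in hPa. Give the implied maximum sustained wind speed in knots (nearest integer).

ΔP = 1015 − 996 = 19 hPa.
19^0.63 ≈ 6.392.
V ≈ 6.05 × 6.392 ≈ 38.7 kt.

39 kt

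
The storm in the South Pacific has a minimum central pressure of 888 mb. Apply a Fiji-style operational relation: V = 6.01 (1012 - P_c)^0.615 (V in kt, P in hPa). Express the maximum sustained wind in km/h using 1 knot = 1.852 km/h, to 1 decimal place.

ΔP = 1012 − 888 = 124 mb.
V ≈ 6.01 × 124^0.615 = 6.01 × 19.384 ≈ 116.501 kt.
116.501 × 1.852 ≈ 215.76 km/h → 215.8 km/h.

215.8 km/h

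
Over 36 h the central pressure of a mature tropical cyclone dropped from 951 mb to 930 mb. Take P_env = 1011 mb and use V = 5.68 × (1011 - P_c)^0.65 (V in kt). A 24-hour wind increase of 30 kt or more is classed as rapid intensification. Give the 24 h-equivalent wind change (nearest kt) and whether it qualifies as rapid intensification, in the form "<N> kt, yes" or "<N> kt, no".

12 kt, no

V₁: ΔP = 60, V ≈ 5.68 × 60^0.65 ≈ 81.31 kt.
V₂: ΔP = 81, V ≈ 5.68 × 81^0.65 ≈ 98.82 kt.
ΔV over 36 h = 17.51 kt → 24 h equivalent = 17.51 × 24/36 ≈ 11.67 kt.
12 kt < 30 kt ⇒ not rapid intensification.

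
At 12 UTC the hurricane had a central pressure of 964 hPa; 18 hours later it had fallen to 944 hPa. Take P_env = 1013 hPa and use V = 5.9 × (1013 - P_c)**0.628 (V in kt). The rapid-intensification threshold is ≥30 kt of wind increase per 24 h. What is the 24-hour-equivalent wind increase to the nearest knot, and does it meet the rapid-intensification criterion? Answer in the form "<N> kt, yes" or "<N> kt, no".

22 kt, no

V₁: ΔP = 49, V ≈ 5.9 × 49^0.628 ≈ 67.97 kt.
V₂: ΔP = 69, V ≈ 5.9 × 69^0.628 ≈ 84.27 kt.
ΔV over 18 h = 16.30 kt → 24 h equivalent = 16.30 × 24/18 ≈ 21.73 kt.
22 kt < 30 kt ⇒ not rapid intensification.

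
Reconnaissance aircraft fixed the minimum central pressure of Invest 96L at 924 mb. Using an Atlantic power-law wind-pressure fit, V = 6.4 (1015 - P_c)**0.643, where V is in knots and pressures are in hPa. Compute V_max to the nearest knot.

ΔP = 1015 − 924 = 91 mb.
91^0.643 ≈ 18.183.
V ≈ 6.4 × 18.183 ≈ 116.4 kt.

116 kt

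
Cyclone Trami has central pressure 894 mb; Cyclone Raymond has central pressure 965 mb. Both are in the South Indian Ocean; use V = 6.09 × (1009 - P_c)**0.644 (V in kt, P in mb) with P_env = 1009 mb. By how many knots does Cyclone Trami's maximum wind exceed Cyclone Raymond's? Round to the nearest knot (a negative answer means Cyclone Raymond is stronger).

Cyclone Trami: ΔP = 115; V ≈ 6.09 × 115^0.644 ≈ 129.33 kt.
Cyclone Raymond: ΔP = 44; V ≈ 6.09 × 44^0.644 ≈ 69.66 kt.
Difference ≈ 129.33 − 69.66 = 59.67 → 60 kt.

60 kt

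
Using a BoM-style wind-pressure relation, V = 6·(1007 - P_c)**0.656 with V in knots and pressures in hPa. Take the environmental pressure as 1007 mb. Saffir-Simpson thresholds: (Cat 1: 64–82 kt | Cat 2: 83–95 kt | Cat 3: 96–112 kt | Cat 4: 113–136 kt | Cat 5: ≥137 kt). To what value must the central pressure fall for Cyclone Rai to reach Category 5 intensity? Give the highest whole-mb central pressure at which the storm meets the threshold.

Category 5 begins at V = 137 kt.
Required ΔP = (137/6)^(1/0.656) = 22.833^1.524 ≈ 117.76 mb.
P_c ≤ 1007 − 117.76 = 889.24, so the highest integer P_c is 889 mb.

889 mb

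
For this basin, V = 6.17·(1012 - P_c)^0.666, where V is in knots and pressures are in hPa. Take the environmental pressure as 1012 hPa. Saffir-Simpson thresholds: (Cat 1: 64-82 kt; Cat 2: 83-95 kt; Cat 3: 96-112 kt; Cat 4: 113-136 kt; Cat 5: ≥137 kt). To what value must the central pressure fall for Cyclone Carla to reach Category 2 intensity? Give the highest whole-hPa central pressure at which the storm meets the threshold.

Category 2 begins at V = 83 kt.
Required ΔP = (83/6.17)^(1/0.666) = 13.452^1.502 ≈ 49.53 hPa.
P_c ≤ 1012 − 49.53 = 962.47, so the highest integer P_c is 962 hPa.

962 hPa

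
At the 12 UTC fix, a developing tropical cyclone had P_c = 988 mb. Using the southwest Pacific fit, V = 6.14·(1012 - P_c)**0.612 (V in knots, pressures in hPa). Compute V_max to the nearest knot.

43 kt

ΔP = 1012 − 988 = 24 mb.
24^0.612 ≈ 6.993.
V ≈ 6.14 × 6.993 ≈ 42.9 kt.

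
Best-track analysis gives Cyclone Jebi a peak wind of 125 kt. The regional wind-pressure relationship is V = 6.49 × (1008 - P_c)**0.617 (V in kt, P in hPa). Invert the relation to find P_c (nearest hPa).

ΔP = (V / 6.49)^(1/0.617) = (125/6.49)^1.621.
125/6.49 = 19.260; 19.260^1.621 ≈ 120.81 hPa.
P_c = 1008 − 120.81 = 887.19 ≈ 887 hPa.

887 hPa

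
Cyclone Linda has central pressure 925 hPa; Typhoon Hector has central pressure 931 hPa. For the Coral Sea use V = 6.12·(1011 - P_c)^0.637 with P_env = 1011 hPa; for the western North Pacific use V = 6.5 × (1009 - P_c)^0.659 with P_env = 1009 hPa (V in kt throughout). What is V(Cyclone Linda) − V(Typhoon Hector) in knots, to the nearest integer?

-10 kt

Cyclone Linda: ΔP = 86; V ≈ 6.12 × 86^0.637 ≈ 104.48 kt.
Typhoon Hector: ΔP = 78; V ≈ 6.5 × 78^0.659 ≈ 114.76 kt.
Difference ≈ 104.48 − 114.76 = -10.28 → -10 kt.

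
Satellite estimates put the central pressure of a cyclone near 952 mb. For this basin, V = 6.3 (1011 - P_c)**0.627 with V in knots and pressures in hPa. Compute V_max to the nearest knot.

81 kt

ΔP = 1011 − 952 = 59 mb.
59^0.627 ≈ 12.892.
V ≈ 6.3 × 12.892 ≈ 81.2 kt.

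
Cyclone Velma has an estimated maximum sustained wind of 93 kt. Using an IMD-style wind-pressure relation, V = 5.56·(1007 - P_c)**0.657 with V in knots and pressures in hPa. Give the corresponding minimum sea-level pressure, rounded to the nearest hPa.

ΔP = (V / 5.56)^(1/0.657) = (93/5.56)^1.522.
93/5.56 = 16.727; 16.727^1.522 ≈ 72.80 hPa.
P_c = 1007 − 72.80 = 934.20 ≈ 934 hPa.

934 hPa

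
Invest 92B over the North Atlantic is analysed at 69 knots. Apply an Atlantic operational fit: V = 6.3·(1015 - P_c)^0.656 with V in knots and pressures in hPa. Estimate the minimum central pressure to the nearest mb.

ΔP = (V / 6.3)^(1/0.656) = (69/6.3)^1.524.
69/6.3 = 10.952; 10.952^1.524 ≈ 38.43 mb.
P_c = 1015 − 38.43 = 976.57 ≈ 977 mb.

977 mb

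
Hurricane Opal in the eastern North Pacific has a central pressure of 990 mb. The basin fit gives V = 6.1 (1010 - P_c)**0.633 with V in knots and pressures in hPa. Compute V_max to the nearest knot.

ΔP = 1010 − 990 = 20 mb.
20^0.633 ≈ 6.661.
V ≈ 6.1 × 6.661 ≈ 40.6 kt.

41 kt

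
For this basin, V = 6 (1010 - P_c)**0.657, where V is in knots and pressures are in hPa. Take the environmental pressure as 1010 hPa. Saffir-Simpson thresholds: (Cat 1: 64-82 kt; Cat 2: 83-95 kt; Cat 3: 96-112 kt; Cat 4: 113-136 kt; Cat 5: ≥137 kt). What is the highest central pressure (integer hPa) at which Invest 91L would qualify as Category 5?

893 hPa

Category 5 begins at V = 137 kt.
Required ΔP = (137/6)^(1/0.657) = 22.833^1.522 ≈ 116.91 hPa.
P_c ≤ 1010 − 116.91 = 893.09, so the highest integer P_c is 893 hPa.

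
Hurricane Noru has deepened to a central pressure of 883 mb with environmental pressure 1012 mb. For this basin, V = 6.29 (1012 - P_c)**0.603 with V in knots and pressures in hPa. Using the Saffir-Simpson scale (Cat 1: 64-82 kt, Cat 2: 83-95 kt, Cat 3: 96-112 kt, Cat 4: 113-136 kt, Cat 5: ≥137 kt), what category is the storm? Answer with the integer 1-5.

4

ΔP = 1012 − 883 = 129 mb.
V ≈ 6.29 × 129^0.603 = 6.29 × 18.74 ≈ 118 kt.
118 kt falls in the Category 4 band.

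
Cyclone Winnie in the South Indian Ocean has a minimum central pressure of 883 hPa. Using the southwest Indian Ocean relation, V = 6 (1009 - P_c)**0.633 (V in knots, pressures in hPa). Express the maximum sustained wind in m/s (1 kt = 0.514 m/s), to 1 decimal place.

65.9 m/s

ΔP = 1009 − 883 = 126 hPa.
V ≈ 6 × 126^0.633 = 6 × 21.357 ≈ 128.140 kt.
128.140 × 0.514 ≈ 65.86 m/s → 65.9 m/s.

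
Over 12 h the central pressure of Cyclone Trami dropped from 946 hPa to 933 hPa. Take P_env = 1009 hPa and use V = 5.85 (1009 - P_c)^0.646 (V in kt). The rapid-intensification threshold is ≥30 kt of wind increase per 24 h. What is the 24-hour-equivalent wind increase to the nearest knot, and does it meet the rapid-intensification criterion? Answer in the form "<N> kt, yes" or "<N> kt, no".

22 kt, no

V₁: ΔP = 63, V ≈ 5.85 × 63^0.646 ≈ 85.02 kt.
V₂: ΔP = 76, V ≈ 5.85 × 76^0.646 ≈ 95.98 kt.
ΔV over 12 h = 10.96 kt → 24 h equivalent = 10.96 × 24/12 ≈ 21.92 kt.
22 kt < 30 kt ⇒ not rapid intensification.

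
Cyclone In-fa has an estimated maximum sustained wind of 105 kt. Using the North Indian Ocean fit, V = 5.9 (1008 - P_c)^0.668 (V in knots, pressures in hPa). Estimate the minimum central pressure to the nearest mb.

ΔP = (V / 5.9)^(1/0.668) = (105/5.9)^1.497.
105/5.9 = 17.797; 17.797^1.497 ≈ 74.43 mb.
P_c = 1008 − 74.43 = 933.57 ≈ 934 mb.

934 mb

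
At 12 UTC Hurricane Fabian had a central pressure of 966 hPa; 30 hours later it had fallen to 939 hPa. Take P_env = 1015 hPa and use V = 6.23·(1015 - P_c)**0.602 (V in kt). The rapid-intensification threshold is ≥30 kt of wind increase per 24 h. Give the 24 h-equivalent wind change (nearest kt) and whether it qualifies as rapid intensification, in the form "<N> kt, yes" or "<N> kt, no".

16 kt, no

V₁: ΔP = 49, V ≈ 6.23 × 49^0.602 ≈ 64.86 kt.
V₂: ΔP = 76, V ≈ 6.23 × 76^0.602 ≈ 84.48 kt.
ΔV over 30 h = 19.62 kt → 24 h equivalent = 19.62 × 24/30 ≈ 15.70 kt.
16 kt < 30 kt ⇒ not rapid intensification.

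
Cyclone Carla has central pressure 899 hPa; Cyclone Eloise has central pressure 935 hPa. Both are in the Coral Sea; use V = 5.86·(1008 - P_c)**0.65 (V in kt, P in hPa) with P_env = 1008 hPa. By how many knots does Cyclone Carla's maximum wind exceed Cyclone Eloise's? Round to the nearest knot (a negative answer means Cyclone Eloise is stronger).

28 kt

Cyclone Carla: ΔP = 109; V ≈ 5.86 × 109^0.65 ≈ 123.66 kt.
Cyclone Eloise: ΔP = 73; V ≈ 5.86 × 73^0.65 ≈ 95.29 kt.
Difference ≈ 123.66 − 95.29 = 28.37 → 28 kt.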